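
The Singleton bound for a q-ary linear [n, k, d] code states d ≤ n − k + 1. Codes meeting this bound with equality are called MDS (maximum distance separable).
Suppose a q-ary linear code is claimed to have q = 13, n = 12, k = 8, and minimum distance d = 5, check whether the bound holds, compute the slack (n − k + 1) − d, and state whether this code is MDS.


Singleton RHS = n − k + 1 = 5, slack = 0, bound satisfied, MDS.

Singleton bound: d ≤ n − k + 1.
Here n = 12, k = 8, so n − k + 1 = 5.
Given d = 5, check d ≤ 5: YES.
Slack = (n − k + 1) − d = 0.
The code is MDS (slack = 0).
Description: the claimed parameters are [12, 8, 5]_13; such a code would be MDS (meets Singleton bound).


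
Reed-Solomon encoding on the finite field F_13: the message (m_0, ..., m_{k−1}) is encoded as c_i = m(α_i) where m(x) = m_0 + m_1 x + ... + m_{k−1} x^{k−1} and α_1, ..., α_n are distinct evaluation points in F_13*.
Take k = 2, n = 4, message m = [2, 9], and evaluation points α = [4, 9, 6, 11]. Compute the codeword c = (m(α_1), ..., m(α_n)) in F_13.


c = [12, 5, 4, 10]

Message polynomial: m(x) = 2 + 9·x (mod 13).
For each evaluation point α_i, compute m(α_i) mod 13:
  α_1 = 4: Horner steps 9 → 12, so m(4) = 12.
  α_2 = 9: Horner steps 9 → 5, so m(9) = 5.
  α_3 = 6: Horner steps 9 → 4, so m(6) = 4.
  α_4 = 11: Horner steps 9 → 10, so m(11) = 10.
Codeword c = [12, 5, 4, 10] ∈ F_13^4.


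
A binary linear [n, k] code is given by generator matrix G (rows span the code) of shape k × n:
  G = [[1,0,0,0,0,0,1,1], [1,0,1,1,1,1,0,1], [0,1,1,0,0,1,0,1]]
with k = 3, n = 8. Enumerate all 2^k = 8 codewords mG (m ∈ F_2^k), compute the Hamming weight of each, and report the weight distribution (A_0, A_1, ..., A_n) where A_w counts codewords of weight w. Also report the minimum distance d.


Weight distribution: A_0 = 1, A_3 = 1, A_4 = 2, A_5 = 3, A_6 = 1. Minimum distance d = 3.

Enumerate all 2^3 = 8 messages m ∈ F_2^3.
For each, compute codeword c = mG in F_2^8, then tally its weight.
  m = 000 → c = 00000000, weight = 0.
  m = 100 → c = 10000011, weight = 3.
  m = 010 → c = 10111101, weight = 6.
  m = 110 → c = 00111110, weight = 5.
  m = 001 → c = 01100101, weight = 4.
  m = 101 → c = 11100110, weight = 5.
  m = 011 → c = 11011000, weight = 4.
  m = 111 → c = 01011011, weight = 5.
Tally weights:
  weight 0: 1 codewords.
  weight 3: 1 codewords.
  weight 4: 2 codewords.
  weight 5: 3 codewords.
  weight 6: 1 codewords.
Minimum distance d = smallest w > 0 with A_w > 0 = 3.
Sanity: Σ A_w = 8 = 2^3 = 8 ✓.


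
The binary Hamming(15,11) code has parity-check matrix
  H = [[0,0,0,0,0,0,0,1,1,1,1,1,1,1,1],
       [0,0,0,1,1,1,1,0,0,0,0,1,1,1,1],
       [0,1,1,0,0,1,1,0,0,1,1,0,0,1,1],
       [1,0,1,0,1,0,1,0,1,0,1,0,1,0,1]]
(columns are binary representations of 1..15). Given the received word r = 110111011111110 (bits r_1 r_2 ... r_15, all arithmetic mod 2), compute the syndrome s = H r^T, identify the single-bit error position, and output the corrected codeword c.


s = (1, 0, 1, 1)^T, error position = 11, corrected codeword c = 110111011101110

Compute s = H r^T mod 2 one row at a time:
  s_1 = 1 + 1 + 1 + 1 + 1 + 1 + 1 + 0 = 7 ≡ 1 (mod 2).
  s_2 = 1 + 1 + 1 + 0 + 1 + 1 + 1 + 0 = 6 ≡ 0 (mod 2).
  s_3 = 1 + 0 + 1 + 0 + 1 + 1 + 1 + 0 = 5 ≡ 1 (mod 2).
  s_4 = 1 + 0 + 1 + 0 + 1 + 1 + 1 + 0 = 5 ≡ 1 (mod 2).
s = (1, 0, 1, 1)^T — this equals column 11 of H (binary 1011), so error is at position 11.
Correct: flip bit 11 of r = 110111011111110 to get c = 110111011101110.


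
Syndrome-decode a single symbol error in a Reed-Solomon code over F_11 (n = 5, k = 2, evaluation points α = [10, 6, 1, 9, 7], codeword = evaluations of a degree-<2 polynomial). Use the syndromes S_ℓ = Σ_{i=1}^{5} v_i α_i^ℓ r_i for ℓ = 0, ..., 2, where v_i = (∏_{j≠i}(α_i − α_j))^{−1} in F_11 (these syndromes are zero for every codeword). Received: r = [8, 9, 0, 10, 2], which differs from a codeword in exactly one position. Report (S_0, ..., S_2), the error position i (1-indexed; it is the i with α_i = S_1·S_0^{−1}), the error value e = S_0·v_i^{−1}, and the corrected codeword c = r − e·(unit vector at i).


S = (3, 8, 3), error at position 1, error magnitude e = 5, c = [3, 9, 0, 10, 2].

Step 1: column multipliers v_i = (∏_{j≠i}(α_i − α_j))^{−1} mod 11.
  i = 1 (α = 10): (10−6)(10−1)(10−9)(10−7) = 4·9·1·3 = 108 ≡ 9, so v_1 = 9^{−1} = 5 (mod 11).
  i = 2 (α = 6): (6−10)(6−1)(6−9)(6−7) = (−4)·5·(−3)·(−1) = −60 ≡ 6, so v_2 = 6^{−1} = 2 (mod 11).
  i = 3 (α = 1): (1−10)(1−6)(1−9)(1−7) = (−9)·(−5)·(−8)·(−6) = 2160 ≡ 4, so v_3 = 4^{−1} = 3 (mod 11).
  i = 4 (α = 9): (9−10)(9−6)(9−1)(9−7) = (−1)·3·8·2 = −48 ≡ 7, so v_4 = 7^{−1} = 8 (mod 11).
  i = 5 (α = 7): (7−10)(7−6)(7−1)(7−9) = (−3)·1·6·(−2) = 36 ≡ 3, so v_5 = 3^{−1} = 4 (mod 11).
  v = [5, 2, 3, 8, 4].
Step 2: syndromes of r = [8, 9, 0, 10, 2] (all sums mod 11).
  S_0 = Σ v_i r_i = 5·8 + 2·9 + 3·0 + 8·10 + 4·2 = 146 ≡ 3.
  S_1 = Σ v_i α_i r_i = 5·10·8 + 2·6·9 + 3·1·0 + 8·9·10 + 4·7·2 = 1284 ≡ 8.
  α_i^2 mod 11 = [1, 3, 1, 4, 5].
  S_2 = Σ v_i α_i^2 r_i = 5·1·8 + 2·3·9 + 3·1·0 + 8·4·10 + 4·5·2 = 454 ≡ 3.
  S = (3, 8, 3) ≠ 0, so r is not a codeword (an error is present).
Step 3: locate the error. For a single error e at position i, S_ℓ = v_i·e·α_i^ℓ, so α_err = S_1/S_0.
  S_0^{−1} = 3^{−1} = 4 (mod 11), so α_err = 8·4 = 32 ≡ 10 = α_1. Error position i = 1.
  Consistency check: S_2/S_1 = 3·7 = 21 ≡ 10 = α_err ✓ (single-error assumption holds).
Step 4: error magnitude e = S_0/v_1 = S_0·∏_{j≠1}(α_1 − α_j) = 3·9 = 27 ≡ 5 (mod 11).
Step 5: correct position 1: c_1 = r_1 − e = 8 − 5 ≡ 3 (mod 11). Hence c = [3, 9, 0, 10, 2].
  Check: interpolating c through the α_i gives m(x) = 7 + 4·x (degree < 2) with m(α_i) = c_i for every i, so c is indeed a codeword.


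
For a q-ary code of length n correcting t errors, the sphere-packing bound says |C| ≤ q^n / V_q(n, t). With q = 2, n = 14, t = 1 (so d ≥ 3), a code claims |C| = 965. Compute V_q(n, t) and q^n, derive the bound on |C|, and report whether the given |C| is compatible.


V_q(n, t) = 15, q^n = 16384, Hamming bound = 1092, |C| = 965 ≤ bound (satisfied).

Step 1: Compute V_q(n, t) = Σ_{j=0}^1 C(n, j) (q−1)^j.
  j = 0: C(14,0)·(1)^0 = 1·1 = 1.
  j = 1: C(14,1)·(1)^1 = 14·1 = 14.
  V_q(n, t) = 1 + 14 = 15.
Step 2: q^n = 2^14 = 16384.
Step 3: Hamming bound ⌊q^n / V_q(n,t)⌋ = ⌊16384/15⌋ = 1092.
Step 4: Compare |C| = 965 to 1092: satisfied.
The claimed |C| lies below the Hamming bound.


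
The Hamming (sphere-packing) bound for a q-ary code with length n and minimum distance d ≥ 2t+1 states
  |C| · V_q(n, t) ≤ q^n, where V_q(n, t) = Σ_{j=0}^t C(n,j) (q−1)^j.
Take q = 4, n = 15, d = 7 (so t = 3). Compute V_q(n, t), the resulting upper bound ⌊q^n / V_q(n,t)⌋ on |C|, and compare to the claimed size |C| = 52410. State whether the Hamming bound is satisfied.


V_q(n, t) = 13276, q^n = 1073741824, Hamming bound = 80878, |C| = 52410 ≤ bound (satisfied).

Step 1: Compute V_q(n, t) = Σ_{j=0}^3 C(n, j) (q−1)^j.
  j = 0: C(15,0)·(3)^0 = 1·1 = 1.
  j = 1: C(15,1)·(3)^1 = 15·3 = 45.
  j = 2: C(15,2)·(3)^2 = 105·9 = 945.
  j = 3: C(15,3)·(3)^3 = 455·27 = 12285.
  V_q(n, t) = 1 + 45 + 945 + 12285 = 13276.
Step 2: q^n = 4^15 = 1073741824.
Step 3: Hamming bound ⌊q^n / V_q(n,t)⌋ = ⌊1073741824/13276⌋ = 80878.
Step 4: Compare |C| = 52410 to 80878: satisfied.
The claimed |C| lies below the Hamming bound.


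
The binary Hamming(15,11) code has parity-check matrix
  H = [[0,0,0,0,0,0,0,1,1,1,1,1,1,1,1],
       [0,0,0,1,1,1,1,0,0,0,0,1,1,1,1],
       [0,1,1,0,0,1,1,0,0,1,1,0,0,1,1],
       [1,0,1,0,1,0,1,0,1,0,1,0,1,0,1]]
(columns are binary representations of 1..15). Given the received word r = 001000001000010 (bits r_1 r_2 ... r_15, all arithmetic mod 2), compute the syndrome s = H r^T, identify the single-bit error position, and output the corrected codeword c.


s = (0, 1, 0, 0)^T, error position = 4, corrected codeword c = 001100001000010

Compute s = H r^T mod 2 one row at a time:
  s_1 = 0 + 1 + 0 + 0 + 0 + 0 + 1 + 0 = 2 ≡ 0 (mod 2).
  s_2 = 0 + 0 + 0 + 0 + 0 + 0 + 1 + 0 = 1 ≡ 1 (mod 2).
  s_3 = 0 + 1 + 0 + 0 + 0 + 0 + 1 + 0 = 2 ≡ 0 (mod 2).
  s_4 = 0 + 1 + 0 + 0 + 1 + 0 + 0 + 0 = 2 ≡ 0 (mod 2).
s = (0, 1, 0, 0)^T — this equals column 4 of H (binary 0100), so error is at position 4.
Correct: flip bit 4 of r = 001000001000010 to get c = 001100001000010.


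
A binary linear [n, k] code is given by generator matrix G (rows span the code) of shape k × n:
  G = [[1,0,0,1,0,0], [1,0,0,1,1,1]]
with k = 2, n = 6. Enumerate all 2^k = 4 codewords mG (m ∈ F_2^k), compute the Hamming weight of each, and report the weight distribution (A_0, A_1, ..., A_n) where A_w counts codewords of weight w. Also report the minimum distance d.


Weight distribution: A_0 = 1, A_2 = 2, A_4 = 1. Minimum distance d = 2.

Enumerate all 2^2 = 4 messages m ∈ F_2^2.
For each, compute codeword c = mG in F_2^6, then tally its weight.
  m = 00 → c = 000000, weight = 0.
  m = 10 → c = 100100, weight = 2.
  m = 01 → c = 100111, weight = 4.
  m = 11 → c = 000011, weight = 2.
Tally weights:
  weight 0: 1 codewords.
  weight 2: 2 codewords.
  weight 4: 1 codewords.
Minimum distance d = smallest w > 0 with A_w > 0 = 2.
Sanity: Σ A_w = 4 = 2^2 = 4 ✓.


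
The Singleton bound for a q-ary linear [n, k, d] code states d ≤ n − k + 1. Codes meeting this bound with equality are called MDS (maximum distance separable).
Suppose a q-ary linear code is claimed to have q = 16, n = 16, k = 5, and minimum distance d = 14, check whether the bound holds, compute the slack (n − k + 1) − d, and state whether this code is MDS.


Singleton RHS = n − k + 1 = 12, slack = -2, bound violated (no such code; not MDS).

Singleton bound: d ≤ n − k + 1.
Here n = 16, k = 5, so n − k + 1 = 12.
Given d = 14, check d ≤ 12: NO.
Slack = (n − k + 1) − d = -2.
The slack is negative: d = 14 exceeds n − k + 1 = 12 by 2, so the Singleton bound is violated and no linear [16, 5, 14]_16 code can exist. In particular it is not MDS (MDS requires d = n − k + 1 exactly).
Description: the claimed parameters are [16, 5, 14]_16; such a code would be impossible (violates the Singleton bound).


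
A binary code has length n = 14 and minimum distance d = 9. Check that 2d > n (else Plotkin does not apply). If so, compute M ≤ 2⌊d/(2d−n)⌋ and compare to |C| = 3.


Plotkin bound M ≤ 4; given |C| = 3 ≤ bound (satisfied).

Check applicability: 2d = 18, n = 14.
2d − n = 4 > 0, so Plotkin applies.
Compute d/(2d−n) = 9/4 ≈ 2.2500.
⌊d/(2d−n)⌋ = 2.
Plotkin bound: M ≤ 2·2 = 4.
Given |C| = 3, check: satisfied.
This |C| is below the Plotkin bound.


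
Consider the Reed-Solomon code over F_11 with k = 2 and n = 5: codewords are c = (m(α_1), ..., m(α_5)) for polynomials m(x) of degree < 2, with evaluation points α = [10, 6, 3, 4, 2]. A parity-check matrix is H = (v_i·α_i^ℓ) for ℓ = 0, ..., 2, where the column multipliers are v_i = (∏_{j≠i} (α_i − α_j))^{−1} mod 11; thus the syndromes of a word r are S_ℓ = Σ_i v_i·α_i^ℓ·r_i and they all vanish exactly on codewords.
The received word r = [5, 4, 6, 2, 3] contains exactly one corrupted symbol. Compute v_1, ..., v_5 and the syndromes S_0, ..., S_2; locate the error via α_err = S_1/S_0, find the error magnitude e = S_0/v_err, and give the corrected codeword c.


S = (2, 8, 10), error at position 4, error magnitude e = 4, c = [5, 4, 6, 9, 3].

Step 1: column multipliers v_i = (∏_{j≠i}(α_i − α_j))^{−1} mod 11.
  i = 1 (α = 10): (10−6)(10−3)(10−4)(10−2) = 4·7·6·8 = 1344 ≡ 2, so v_1 = 2^{−1} = 6 (mod 11).
  i = 2 (α = 6): (6−10)(6−3)(6−4)(6−2) = (−4)·3·2·4 = −96 ≡ 3, so v_2 = 3^{−1} = 4 (mod 11).
  i = 3 (α = 3): (3−10)(3−6)(3−4)(3−2) = (−7)·(−3)·(−1)·1 = −21 ≡ 1, so v_3 = 1^{−1} = 1 (mod 11).
  i = 4 (α = 4): (4−10)(4−6)(4−3)(4−2) = (−6)·(−2)·1·2 = 24 ≡ 2, so v_4 = 2^{−1} = 6 (mod 11).
  i = 5 (α = 2): (2−10)(2−6)(2−3)(2−4) = (−8)·(−4)·(−1)·(−2) = 64 ≡ 9, so v_5 = 9^{−1} = 5 (mod 11).
  v = [6, 4, 1, 6, 5].
Step 2: syndromes of r = [5, 4, 6, 2, 3] (all sums mod 11).
  S_0 = Σ v_i r_i = 6·5 + 4·4 + 1·6 + 6·2 + 5·3 = 79 ≡ 2.
  S_1 = Σ v_i α_i r_i = 6·10·5 + 4·6·4 + 1·3·6 + 6·4·2 + 5·2·3 = 492 ≡ 8.
  α_i^2 mod 11 = [1, 3, 9, 5, 4].
  S_2 = Σ v_i α_i^2 r_i = 6·1·5 + 4·3·4 + 1·9·6 + 6·5·2 + 5·4·3 = 252 ≡ 10.
  S = (2, 8, 10) ≠ 0, so r is not a codeword (an error is present).
Step 3: locate the error. For a single error e at position i, S_ℓ = v_i·e·α_i^ℓ, so α_err = S_1/S_0.
  S_0^{−1} = 2^{−1} = 6 (mod 11), so α_err = 8·6 = 48 ≡ 4 = α_4. Error position i = 4.
  Consistency check: S_2/S_1 = 10·7 = 70 ≡ 4 = α_err ✓ (single-error assumption holds).
Step 4: error magnitude e = S_0/v_4 = S_0·∏_{j≠4}(α_4 − α_j) = 2·2 = 4 ≡ 4 (mod 11).
Step 5: correct position 4: c_4 = r_4 − e = 2 − 4 ≡ 9 (mod 11). Hence c = [5, 4, 6, 9, 3].
  Check: interpolating c through the α_i gives m(x) = 8 + 3·x (degree < 2) with m(α_i) = c_i for every i, so c is indeed a codeword.


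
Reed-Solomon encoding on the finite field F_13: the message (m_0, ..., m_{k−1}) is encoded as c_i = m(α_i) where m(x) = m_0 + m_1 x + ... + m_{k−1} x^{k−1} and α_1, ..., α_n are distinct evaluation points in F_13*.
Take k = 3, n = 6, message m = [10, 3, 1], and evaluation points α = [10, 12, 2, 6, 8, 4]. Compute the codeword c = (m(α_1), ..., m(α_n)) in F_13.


c = [10, 8, 7, 12, 7, 12]

Message polynomial: m(x) = 10 + 3·x + 1·x^2 (mod 13).
For each evaluation point α_i, compute m(α_i) mod 13:
  α_1 = 10: Horner steps 1 → 0 → 10, so m(10) = 10.
  α_2 = 12: Horner steps 1 → 2 → 8, so m(12) = 8.
  α_3 = 2: Horner steps 1 → 5 → 7, so m(2) = 7.
  α_4 = 6: Horner steps 1 → 9 → 12, so m(6) = 12.
  α_5 = 8: Horner steps 1 → 11 → 7, so m(8) = 7.
  α_6 = 4: Horner steps 1 → 7 → 12, so m(4) = 12.
Codeword c = [10, 8, 7, 12, 7, 12] ∈ F_13^6.


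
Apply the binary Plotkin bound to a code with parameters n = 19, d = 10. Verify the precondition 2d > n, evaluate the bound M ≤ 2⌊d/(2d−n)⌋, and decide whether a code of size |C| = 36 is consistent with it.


Plotkin bound M ≤ 20; given |C| = 36 > bound (violated).

Check applicability: 2d = 20, n = 19.
2d − n = 1 > 0, so Plotkin applies.
Compute d/(2d−n) = 10/1 ≈ 10.0000.
⌊d/(2d−n)⌋ = 10.
Plotkin bound: M ≤ 2·10 = 20.
Given |C| = 36, check: VIOLATED.
This |C| is above the Plotkin bound, so no binary code with n = 19, d = 10 and 36 codewords exists.


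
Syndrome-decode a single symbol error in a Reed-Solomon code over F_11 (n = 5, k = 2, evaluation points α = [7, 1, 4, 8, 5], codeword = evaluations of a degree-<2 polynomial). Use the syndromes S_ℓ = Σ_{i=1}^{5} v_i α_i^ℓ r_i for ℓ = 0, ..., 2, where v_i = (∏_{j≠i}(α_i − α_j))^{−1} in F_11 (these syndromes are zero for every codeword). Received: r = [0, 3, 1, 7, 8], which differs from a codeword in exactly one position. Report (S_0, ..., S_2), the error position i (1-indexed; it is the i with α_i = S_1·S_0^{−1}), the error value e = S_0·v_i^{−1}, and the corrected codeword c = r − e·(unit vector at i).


S = (5, 5, 5), error at position 2, error magnitude e = 1, c = [0, 2, 1, 7, 8].

Step 1: column multipliers v_i = (∏_{j≠i}(α_i − α_j))^{−1} mod 11.
  i = 1 (α = 7): (7−1)(7−4)(7−8)(7−5) = 6·3·(−1)·2 = −36 ≡ 8, so v_1 = 8^{−1} = 7 (mod 11).
  i = 2 (α = 1): (1−7)(1−4)(1−8)(1−5) = (−6)·(−3)·(−7)·(−4) = 504 ≡ 9, so v_2 = 9^{−1} = 5 (mod 11).
  i = 3 (α = 4): (4−7)(4−1)(4−8)(4−5) = (−3)·3·(−4)·(−1) = −36 ≡ 8, so v_3 = 8^{−1} = 7 (mod 11).
  i = 4 (α = 8): (8−7)(8−1)(8−4)(8−5) = 1·7·4·3 = 84 ≡ 7, so v_4 = 7^{−1} = 8 (mod 11).
  i = 5 (α = 5): (5−7)(5−1)(5−4)(5−8) = (−2)·4·1·(−3) = 24 ≡ 2, so v_5 = 2^{−1} = 6 (mod 11).
  v = [7, 5, 7, 8, 6].
Step 2: syndromes of r = [0, 3, 1, 7, 8] (all sums mod 11).
  S_0 = Σ v_i r_i = 7·0 + 5·3 + 7·1 + 8·7 + 6·8 = 126 ≡ 5.
  S_1 = Σ v_i α_i r_i = 7·7·0 + 5·1·3 + 7·4·1 + 8·8·7 + 6·5·8 = 731 ≡ 5.
  α_i^2 mod 11 = [5, 1, 5, 9, 3].
  S_2 = Σ v_i α_i^2 r_i = 7·5·0 + 5·1·3 + 7·5·1 + 8·9·7 + 6·3·8 = 698 ≡ 5.
  S = (5, 5, 5) ≠ 0, so r is not a codeword (an error is present).
Step 3: locate the error. For a single error e at position i, S_ℓ = v_i·e·α_i^ℓ, so α_err = S_1/S_0.
  S_0^{−1} = 5^{−1} = 9 (mod 11), so α_err = 5·9 = 45 ≡ 1 = α_2. Error position i = 2.
  Consistency check: S_2/S_1 = 5·9 = 45 ≡ 1 = α_err ✓ (single-error assumption holds).
Step 4: error magnitude e = S_0/v_2 = S_0·∏_{j≠2}(α_2 − α_j) = 5·9 = 45 ≡ 1 (mod 11).
Step 5: correct position 2: c_2 = r_2 − e = 3 − 1 ≡ 2 (mod 11). Hence c = [0, 2, 1, 7, 8].
  Check: interpolating c through the α_i gives m(x) = 6 + 7·x (degree < 2) with m(α_i) = c_i for every i, so c is indeed a codeword.


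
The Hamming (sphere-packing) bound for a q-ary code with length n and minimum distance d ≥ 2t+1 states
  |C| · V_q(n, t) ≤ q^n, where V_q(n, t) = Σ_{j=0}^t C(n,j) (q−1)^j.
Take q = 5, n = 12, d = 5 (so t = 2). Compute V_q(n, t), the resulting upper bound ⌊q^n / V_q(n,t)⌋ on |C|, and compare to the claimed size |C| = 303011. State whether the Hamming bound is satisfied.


V_q(n, t) = 1105, q^n = 244140625, Hamming bound = 220941, |C| = 303011 > bound (violated).

Step 1: Compute V_q(n, t) = Σ_{j=0}^2 C(n, j) (q−1)^j.
  j = 0: C(12,0)·(4)^0 = 1·1 = 1.
  j = 1: C(12,1)·(4)^1 = 12·4 = 48.
  j = 2: C(12,2)·(4)^2 = 66·16 = 1056.
  V_q(n, t) = 1 + 48 + 1056 = 1105.
Step 2: q^n = 5^12 = 244140625.
Step 3: Hamming bound ⌊q^n / V_q(n,t)⌋ = ⌊244140625/1105⌋ = 220941.
Step 4: Compare |C| = 303011 to 220941: violated.
The claimed |C| lies above the Hamming bound, so no 5-ary code of length 12 with d ≥ 5 can have 303011 codewords.


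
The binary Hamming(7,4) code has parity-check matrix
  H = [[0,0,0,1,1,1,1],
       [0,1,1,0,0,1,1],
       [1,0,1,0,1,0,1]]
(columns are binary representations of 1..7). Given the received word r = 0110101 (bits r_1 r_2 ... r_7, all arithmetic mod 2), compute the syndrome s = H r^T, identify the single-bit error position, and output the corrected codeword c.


s = (0, 1, 1)^T, error position = 3, corrected codeword c = 0100101

Compute s = H r^T mod 2 one row at a time:
  s_1 = 0 + 1 + 0 + 1 = 2 ≡ 0 (mod 2).
  s_2 = 1 + 1 + 0 + 1 = 3 ≡ 1 (mod 2).
  s_3 = 0 + 1 + 1 + 1 = 3 ≡ 1 (mod 2).
s = (0, 1, 1)^T — this equals column 3 of H (binary 011), so error is at position 3.
Correct: flip bit 3 of r = 0110101 to get c = 0100101.


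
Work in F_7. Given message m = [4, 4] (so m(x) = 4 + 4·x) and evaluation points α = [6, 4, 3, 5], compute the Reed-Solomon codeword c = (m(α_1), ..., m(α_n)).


c = [0, 6, 2, 3]

Message polynomial: m(x) = 4 + 4·x (mod 7).
For each evaluation point α_i, compute m(α_i) mod 7:
  α_1 = 6: Horner steps 4 → 0, so m(6) = 0.
  α_2 = 4: Horner steps 4 → 6, so m(4) = 6.
  α_3 = 3: Horner steps 4 → 2, so m(3) = 2.
  α_4 = 5: Horner steps 4 → 3, so m(5) = 3.
Codeword c = [0, 6, 2, 3] ∈ F_7^4.


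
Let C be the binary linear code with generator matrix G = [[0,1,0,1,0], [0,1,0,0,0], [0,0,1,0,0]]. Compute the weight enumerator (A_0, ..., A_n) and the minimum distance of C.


Weight distribution: A_0 = 1, A_1 = 3, A_2 = 3, A_3 = 1. Minimum distance d = 1.

Enumerate all 2^3 = 8 messages m ∈ F_2^3.
For each, compute codeword c = mG in F_2^5, then tally its weight.
  m = 000 → c = 00000, weight = 0.
  m = 100 → c = 01010, weight = 2.
  m = 010 → c = 01000, weight = 1.
  m = 110 → c = 00010, weight = 1.
  m = 001 → c = 00100, weight = 1.
  m = 101 → c = 01110, weight = 3.
  m = 011 → c = 01100, weight = 2.
  m = 111 → c = 00110, weight = 2.
Tally weights:
  weight 0: 1 codewords.
  weight 1: 3 codewords.
  weight 2: 3 codewords.
  weight 3: 1 codewords.
Minimum distance d = smallest w > 0 with A_w > 0 = 1.
Sanity: Σ A_w = 8 = 2^3 = 8 ✓.


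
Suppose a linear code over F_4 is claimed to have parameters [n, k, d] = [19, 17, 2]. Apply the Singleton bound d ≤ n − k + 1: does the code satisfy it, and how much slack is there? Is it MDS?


Singleton RHS = n − k + 1 = 3, slack = 1, bound satisfied, not MDS.

Singleton bound: d ≤ n − k + 1.
Here n = 19, k = 17, so n − k + 1 = 3.
Given d = 2, check d ≤ 3: YES.
Slack = (n − k + 1) − d = 1.
The code is NOT MDS (slack = 1 > 0).
Description: the claimed parameters are [19, 17, 2]_4; such a code would be non-MDS.


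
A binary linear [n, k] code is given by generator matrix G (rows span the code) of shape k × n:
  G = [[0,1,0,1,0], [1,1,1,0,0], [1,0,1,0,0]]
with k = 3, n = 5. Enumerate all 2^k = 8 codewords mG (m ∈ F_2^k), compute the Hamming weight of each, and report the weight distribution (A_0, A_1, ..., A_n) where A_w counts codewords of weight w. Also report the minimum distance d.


Weight distribution: A_0 = 1, A_1 = 2, A_2 = 2, A_3 = 2, A_4 = 1. Minimum distance d = 1.

Enumerate all 2^3 = 8 messages m ∈ F_2^3.
For each, compute codeword c = mG in F_2^5, then tally its weight.
  m = 000 → c = 00000, weight = 0.
  m = 100 → c = 01010, weight = 2.
  m = 010 → c = 11100, weight = 3.
  m = 110 → c = 10110, weight = 3.
  m = 001 → c = 10100, weight = 2.
  m = 101 → c = 11110, weight = 4.
  m = 011 → c = 01000, weight = 1.
  m = 111 → c = 00010, weight = 1.
Tally weights:
  weight 0: 1 codewords.
  weight 1: 2 codewords.
  weight 2: 2 codewords.
  weight 3: 2 codewords.
  weight 4: 1 codewords.
Minimum distance d = smallest w > 0 with A_w > 0 = 1.
Sanity: Σ A_w = 8 = 2^3 = 8 ✓.


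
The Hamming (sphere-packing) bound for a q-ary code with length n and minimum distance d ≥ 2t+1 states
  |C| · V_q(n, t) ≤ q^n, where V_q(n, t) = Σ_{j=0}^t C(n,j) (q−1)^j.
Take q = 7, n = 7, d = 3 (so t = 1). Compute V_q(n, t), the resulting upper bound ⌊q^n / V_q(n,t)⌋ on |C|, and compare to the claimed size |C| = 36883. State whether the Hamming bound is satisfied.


V_q(n, t) = 43, q^n = 823543, Hamming bound = 19152, |C| = 36883 > bound (violated).

Step 1: Compute V_q(n, t) = Σ_{j=0}^1 C(n, j) (q−1)^j.
  j = 0: C(7,0)·(6)^0 = 1·1 = 1.
  j = 1: C(7,1)·(6)^1 = 7·6 = 42.
  V_q(n, t) = 1 + 42 = 43.
Step 2: q^n = 7^7 = 823543.
Step 3: Hamming bound ⌊q^n / V_q(n,t)⌋ = ⌊823543/43⌋ = 19152.
Step 4: Compare |C| = 36883 to 19152: violated.
The claimed |C| lies above the Hamming bound, so no 7-ary code of length 7 with d ≥ 3 can have 36883 codewords.


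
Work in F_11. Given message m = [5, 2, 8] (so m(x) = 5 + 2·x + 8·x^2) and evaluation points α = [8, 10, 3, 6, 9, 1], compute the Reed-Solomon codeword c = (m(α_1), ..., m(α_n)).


c = [5, 0, 6, 8, 0, 4]

Message polynomial: m(x) = 5 + 2·x + 8·x^2 (mod 11).
For each evaluation point α_i, compute m(α_i) mod 11:
  α_1 = 8: Horner steps 8 → 0 → 5, so m(8) = 5.
  α_2 = 10: Horner steps 8 → 5 → 0, so m(10) = 0.
  α_3 = 3: Horner steps 8 → 4 → 6, so m(3) = 6.
  α_4 = 6: Horner steps 8 → 6 → 8, so m(6) = 8.
  α_5 = 9: Horner steps 8 → 8 → 0, so m(9) = 0.
  α_6 = 1: Horner steps 8 → 10 → 4, so m(1) = 4.
Codeword c = [5, 0, 6, 8, 0, 4] ∈ F_11^6.


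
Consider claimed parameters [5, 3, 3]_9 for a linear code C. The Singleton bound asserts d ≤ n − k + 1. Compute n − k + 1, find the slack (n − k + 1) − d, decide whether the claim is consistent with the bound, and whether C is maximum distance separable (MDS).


Singleton RHS = n − k + 1 = 3, slack = 0, bound satisfied, MDS.

Singleton bound: d ≤ n − k + 1.
Here n = 5, k = 3, so n − k + 1 = 3.
Given d = 3, check d ≤ 3: YES.
Slack = (n − k + 1) − d = 0.
The code is MDS (slack = 0).
Description: the claimed parameters are [5, 3, 3]_9; such a code would be MDS (meets Singleton bound).


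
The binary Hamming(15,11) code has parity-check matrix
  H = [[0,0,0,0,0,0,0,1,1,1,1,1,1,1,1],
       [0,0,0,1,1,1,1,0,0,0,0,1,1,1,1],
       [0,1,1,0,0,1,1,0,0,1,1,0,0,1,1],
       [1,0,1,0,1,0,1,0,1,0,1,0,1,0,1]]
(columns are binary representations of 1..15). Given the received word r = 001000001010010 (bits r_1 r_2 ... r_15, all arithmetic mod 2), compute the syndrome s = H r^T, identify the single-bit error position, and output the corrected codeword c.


s = (1, 1, 1, 1)^T, error position = 15, corrected codeword c = 001000001010011

Compute s = H r^T mod 2 one row at a time:
  s_1 = 0 + 1 + 0 + 1 + 0 + 0 + 1 + 0 = 3 ≡ 1 (mod 2).
  s_2 = 0 + 0 + 0 + 0 + 0 + 0 + 1 + 0 = 1 ≡ 1 (mod 2).
  s_3 = 0 + 1 + 0 + 0 + 0 + 1 + 1 + 0 = 3 ≡ 1 (mod 2).
  s_4 = 0 + 1 + 0 + 0 + 1 + 1 + 0 + 0 = 3 ≡ 1 (mod 2).
s = (1, 1, 1, 1)^T — this equals column 15 of H (binary 1111), so error is at position 15.
Correct: flip bit 15 of r = 001000001010010 to get c = 001000001010011.


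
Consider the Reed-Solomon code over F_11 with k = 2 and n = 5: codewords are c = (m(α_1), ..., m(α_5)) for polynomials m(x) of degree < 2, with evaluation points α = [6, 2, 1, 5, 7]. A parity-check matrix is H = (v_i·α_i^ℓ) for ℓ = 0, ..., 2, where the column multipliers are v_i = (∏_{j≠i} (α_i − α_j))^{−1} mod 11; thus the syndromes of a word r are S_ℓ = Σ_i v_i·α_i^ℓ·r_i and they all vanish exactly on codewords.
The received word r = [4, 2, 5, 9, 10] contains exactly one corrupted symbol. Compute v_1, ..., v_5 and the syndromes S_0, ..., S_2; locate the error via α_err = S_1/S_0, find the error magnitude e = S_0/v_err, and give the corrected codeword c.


S = (2, 2, 2), error at position 3, error magnitude e = 9, c = [4, 2, 7, 9, 10].

Step 1: column multipliers v_i = (∏_{j≠i}(α_i − α_j))^{−1} mod 11.
  i = 1 (α = 6): (6−2)(6−1)(6−5)(6−7) = 4·5·1·(−1) = −20 ≡ 2, so v_1 = 2^{−1} = 6 (mod 11).
  i = 2 (α = 2): (2−6)(2−1)(2−5)(2−7) = (−4)·1·(−3)·(−5) = −60 ≡ 6, so v_2 = 6^{−1} = 2 (mod 11).
  i = 3 (α = 1): (1−6)(1−2)(1−5)(1−7) = (−5)·(−1)·(−4)·(−6) = 120 ≡ 10, so v_3 = 10^{−1} = 10 (mod 11).
  i = 4 (α = 5): (5−6)(5−2)(5−1)(5−7) = (−1)·3·4·(−2) = 24 ≡ 2, so v_4 = 2^{−1} = 6 (mod 11).
  i = 5 (α = 7): (7−6)(7−2)(7−1)(7−5) = 1·5·6·2 = 60 ≡ 5, so v_5 = 5^{−1} = 9 (mod 11).
  v = [6, 2, 10, 6, 9].
Step 2: syndromes of r = [4, 2, 5, 9, 10] (all sums mod 11).
  S_0 = Σ v_i r_i = 6·4 + 2·2 + 10·5 + 6·9 + 9·10 = 222 ≡ 2.
  S_1 = Σ v_i α_i r_i = 6·6·4 + 2·2·2 + 10·1·5 + 6·5·9 + 9·7·10 = 1102 ≡ 2.
  α_i^2 mod 11 = [3, 4, 1, 3, 5].
  S_2 = Σ v_i α_i^2 r_i = 6·3·4 + 2·4·2 + 10·1·5 + 6·3·9 + 9·5·10 = 750 ≡ 2.
  S = (2, 2, 2) ≠ 0, so r is not a codeword (an error is present).
Step 3: locate the error. For a single error e at position i, S_ℓ = v_i·e·α_i^ℓ, so α_err = S_1/S_0.
  S_0^{−1} = 2^{−1} = 6 (mod 11), so α_err = 2·6 = 12 ≡ 1 = α_3. Error position i = 3.
  Consistency check: S_2/S_1 = 2·6 = 12 ≡ 1 = α_err ✓ (single-error assumption holds).
Step 4: error magnitude e = S_0/v_3 = S_0·∏_{j≠3}(α_3 − α_j) = 2·10 = 20 ≡ 9 (mod 11).
Step 5: correct position 3: c_3 = r_3 − e = 5 − 9 ≡ 7 (mod 11). Hence c = [4, 2, 7, 9, 10].
  Check: interpolating c through the α_i gives m(x) = 1 + 6·x (degree < 2) with m(α_i) = c_i for every i, so c is indeed a codeword.


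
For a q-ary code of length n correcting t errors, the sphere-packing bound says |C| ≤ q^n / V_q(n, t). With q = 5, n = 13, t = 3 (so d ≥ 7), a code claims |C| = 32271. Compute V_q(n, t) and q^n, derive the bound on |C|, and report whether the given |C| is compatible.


V_q(n, t) = 19605, q^n = 1220703125, Hamming bound = 62264, |C| = 32271 ≤ bound (satisfied).

Step 1: Compute V_q(n, t) = Σ_{j=0}^3 C(n, j) (q−1)^j.
  j = 0: C(13,0)·(4)^0 = 1·1 = 1.
  j = 1: C(13,1)·(4)^1 = 13·4 = 52.
  j = 2: C(13,2)·(4)^2 = 78·16 = 1248.
  j = 3: C(13,3)·(4)^3 = 286·64 = 18304.
  V_q(n, t) = 1 + 52 + 1248 + 18304 = 19605.
Step 2: q^n = 5^13 = 1220703125.
Step 3: Hamming bound ⌊q^n / V_q(n,t)⌋ = ⌊1220703125/19605⌋ = 62264.
Step 4: Compare |C| = 32271 to 62264: satisfied.
The claimed |C| lies below the Hamming bound.


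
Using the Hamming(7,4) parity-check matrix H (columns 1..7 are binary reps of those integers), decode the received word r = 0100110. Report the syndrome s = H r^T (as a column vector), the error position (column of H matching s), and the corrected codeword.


s = (0, 0, 1)^T, error position = 1, corrected codeword c = 1100110

Compute s = H r^T mod 2 one row at a time:
  s_1 = 0 + 1 + 1 + 0 = 2 ≡ 0 (mod 2).
  s_2 = 1 + 0 + 1 + 0 = 2 ≡ 0 (mod 2).
  s_3 = 0 + 0 + 1 + 0 = 1 ≡ 1 (mod 2).
s = (0, 0, 1)^T — this equals column 1 of H (binary 001), so error is at position 1.
Correct: flip bit 1 of r = 0100110 to get c = 1100110.


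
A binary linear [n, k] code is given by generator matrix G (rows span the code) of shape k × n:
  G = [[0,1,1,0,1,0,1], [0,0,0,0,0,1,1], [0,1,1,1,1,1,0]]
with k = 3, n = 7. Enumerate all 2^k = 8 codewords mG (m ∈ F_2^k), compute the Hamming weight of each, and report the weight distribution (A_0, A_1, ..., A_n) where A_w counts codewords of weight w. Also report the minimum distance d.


Weight distribution: A_0 = 1, A_1 = 1, A_2 = 1, A_3 = 1, A_4 = 2, A_5 = 2. Minimum distance d = 1.

Enumerate all 2^3 = 8 messages m ∈ F_2^3.
For each, compute codeword c = mG in F_2^7, then tally its weight.
  m = 000 → c = 0000000, weight = 0.
  m = 100 → c = 0110101, weight = 4.
  m = 010 → c = 0000011, weight = 2.
  m = 110 → c = 0110110, weight = 4.
  m = 001 → c = 0111110, weight = 5.
  m = 101 → c = 0001011, weight = 3.
  m = 011 → c = 0111101, weight = 5.
  m = 111 → c = 0001000, weight = 1.
Tally weights:
  weight 0: 1 codewords.
  weight 1: 1 codewords.
  weight 2: 1 codewords.
  weight 3: 1 codewords.
  weight 4: 2 codewords.
  weight 5: 2 codewords.
Minimum distance d = smallest w > 0 with A_w > 0 = 1.
Sanity: Σ A_w = 8 = 2^3 = 8 ✓.


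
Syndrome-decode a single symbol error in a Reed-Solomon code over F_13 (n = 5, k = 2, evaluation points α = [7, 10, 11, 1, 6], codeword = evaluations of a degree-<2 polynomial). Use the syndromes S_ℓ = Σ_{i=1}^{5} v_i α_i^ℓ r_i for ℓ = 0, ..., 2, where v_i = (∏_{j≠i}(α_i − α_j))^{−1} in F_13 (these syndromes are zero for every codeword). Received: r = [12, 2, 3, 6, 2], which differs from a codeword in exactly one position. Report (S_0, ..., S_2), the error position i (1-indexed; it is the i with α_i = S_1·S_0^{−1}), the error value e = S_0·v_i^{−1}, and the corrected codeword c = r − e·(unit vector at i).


S = (1, 6, 10), error at position 5, error magnitude e = 4, c = [12, 2, 3, 6, 11].

Step 1: column multipliers v_i = (∏_{j≠i}(α_i − α_j))^{−1} mod 13.
  i = 1 (α = 7): (7−10)(7−11)(7−1)(7−6) = (−3)·(−4)·6·1 = 72 ≡ 7, so v_1 = 7^{−1} = 2 (mod 13).
  i = 2 (α = 10): (10−7)(10−11)(10−1)(10−6) = 3·(−1)·9·4 = −108 ≡ 9, so v_2 = 9^{−1} = 3 (mod 13).
  i = 3 (α = 11): (11−7)(11−10)(11−1)(11−6) = 4·1·10·5 = 200 ≡ 5, so v_3 = 5^{−1} = 8 (mod 13).
  i = 4 (α = 1): (1−7)(1−10)(1−11)(1−6) = (−6)·(−9)·(−10)·(−5) = 2700 ≡ 9, so v_4 = 9^{−1} = 3 (mod 13).
  i = 5 (α = 6): (6−7)(6−10)(6−11)(6−1) = (−1)·(−4)·(−5)·5 = −100 ≡ 4, so v_5 = 4^{−1} = 10 (mod 13).
  v = [2, 3, 8, 3, 10].
Step 2: syndromes of r = [12, 2, 3, 6, 2] (all sums mod 13).
  S_0 = Σ v_i r_i = 2·12 + 3·2 + 8·3 + 3·6 + 10·2 = 92 ≡ 1.
  S_1 = Σ v_i α_i r_i = 2·7·12 + 3·10·2 + 8·11·3 + 3·1·6 + 10·6·2 = 630 ≡ 6.
  α_i^2 mod 13 = [10, 9, 4, 1, 10].
  S_2 = Σ v_i α_i^2 r_i = 2·10·12 + 3·9·2 + 8·4·3 + 3·1·6 + 10·10·2 = 608 ≡ 10.
  S = (1, 6, 10) ≠ 0, so r is not a codeword (an error is present).
Step 3: locate the error. For a single error e at position i, S_ℓ = v_i·e·α_i^ℓ, so α_err = S_1/S_0.
  S_0^{−1} = 1^{−1} = 1 (mod 13), so α_err = 6·1 = 6 ≡ 6 = α_5. Error position i = 5.
  Consistency check: S_2/S_1 = 10·11 = 110 ≡ 6 = α_err ✓ (single-error assumption holds).
Step 4: error magnitude e = S_0/v_5 = S_0·∏_{j≠5}(α_5 − α_j) = 1·4 = 4 ≡ 4 (mod 13).
Step 5: correct position 5: c_5 = r_5 − e = 2 − 4 ≡ 11 (mod 13). Hence c = [12, 2, 3, 6, 11].
  Check: interpolating c through the α_i gives m(x) = 5 + 1·x (degree < 2) with m(α_i) = c_i for every i, so c is indeed a codeword.


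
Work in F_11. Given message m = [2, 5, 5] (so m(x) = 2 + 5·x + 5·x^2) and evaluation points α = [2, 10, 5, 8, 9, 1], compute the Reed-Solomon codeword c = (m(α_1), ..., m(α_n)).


c = [10, 2, 9, 10, 1, 1]

Message polynomial: m(x) = 2 + 5·x + 5·x^2 (mod 11).
For each evaluation point α_i, compute m(α_i) mod 11:
  α_1 = 2: Horner steps 5 → 4 → 10, so m(2) = 10.
  α_2 = 10: Horner steps 5 → 0 → 2, so m(10) = 2.
  α_3 = 5: Horner steps 5 → 8 → 9, so m(5) = 9.
  α_4 = 8: Horner steps 5 → 1 → 10, so m(8) = 10.
  α_5 = 9: Horner steps 5 → 6 → 1, so m(9) = 1.
  α_6 = 1: Horner steps 5 → 10 → 1, so m(1) = 1.
Codeword c = [10, 2, 9, 10, 1, 1] ∈ F_11^6.


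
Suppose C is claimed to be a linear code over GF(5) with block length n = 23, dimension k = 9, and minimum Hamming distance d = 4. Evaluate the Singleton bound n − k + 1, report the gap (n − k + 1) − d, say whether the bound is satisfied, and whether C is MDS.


Singleton RHS = n − k + 1 = 15, slack = 11, bound satisfied, not MDS.

Singleton bound: d ≤ n − k + 1.
Here n = 23, k = 9, so n − k + 1 = 15.
Given d = 4, check d ≤ 15: YES.
Slack = (n − k + 1) − d = 11.
The code is NOT MDS (slack = 11 > 0).
Description: the claimed parameters are [23, 9, 4]_5; such a code would be non-MDS.


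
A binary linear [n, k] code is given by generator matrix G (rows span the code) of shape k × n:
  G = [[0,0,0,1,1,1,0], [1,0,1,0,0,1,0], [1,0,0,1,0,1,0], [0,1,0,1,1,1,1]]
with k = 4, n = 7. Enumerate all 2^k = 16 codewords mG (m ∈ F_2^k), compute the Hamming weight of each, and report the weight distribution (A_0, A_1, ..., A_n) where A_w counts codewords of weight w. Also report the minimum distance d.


Weight distribution: A_0 = 1, A_2 = 3, A_3 = 4, A_4 = 3, A_5 = 4, A_6 = 1. Minimum distance d = 2.

Enumerate all 2^4 = 16 messages m ∈ F_2^4.
For each, compute codeword c = mG in F_2^7, then tally its weight.
  m = 0000 → c = 0000000, weight = 0.
  m = 1000 → c = 0001110, weight = 3.
  m = 0100 → c = 1010010, weight = 3.
  m = 1100 → c = 1011100, weight = 4.
  m = 0010 → c = 1001010, weight = 3.
  m = 1010 → c = 1000100, weight = 2.
  m = 0110 → c = 0011000, weight = 2.
  m = 1110 → c = 0010110, weight = 3.
  m = 0001 → c = 0101111, weight = 5.
  m = 1001 → c = 0100001, weight = 2.
  m = 0101 → c = 1111101, weight = 6.
  m = 1101 → c = 1110011, weight = 5.
  m = 0011 → c = 1100101, weight = 4.
  m = 1011 → c = 1101011, weight = 5.
  m = 0111 → c = 0110111, weight = 5.
  m = 1111 → c = 0111001, weight = 4.
Tally weights:
  weight 0: 1 codewords.
  weight 2: 3 codewords.
  weight 3: 4 codewords.
  weight 4: 3 codewords.
  weight 5: 4 codewords.
  weight 6: 1 codewords.
Minimum distance d = smallest w > 0 with A_w > 0 = 2.
Sanity: Σ A_w = 16 = 2^4 = 16 ✓.


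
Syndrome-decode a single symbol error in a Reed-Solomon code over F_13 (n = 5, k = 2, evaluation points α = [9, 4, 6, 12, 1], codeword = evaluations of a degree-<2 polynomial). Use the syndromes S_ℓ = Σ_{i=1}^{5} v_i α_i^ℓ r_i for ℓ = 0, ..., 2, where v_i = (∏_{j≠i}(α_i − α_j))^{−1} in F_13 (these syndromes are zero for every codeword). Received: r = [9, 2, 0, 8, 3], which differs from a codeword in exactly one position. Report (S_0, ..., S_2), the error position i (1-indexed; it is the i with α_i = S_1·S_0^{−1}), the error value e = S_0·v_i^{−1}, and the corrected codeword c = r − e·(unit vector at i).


S = (5, 4, 11), error at position 3, error magnitude e = 3, c = [9, 2, 10, 8, 3].

Step 1: column multipliers v_i = (∏_{j≠i}(α_i − α_j))^{−1} mod 13.
  i = 1 (α = 9): (9−4)(9−6)(9−12)(9−1) = 5·3·(−3)·8 = −360 ≡ 4, so v_1 = 4^{−1} = 10 (mod 13).
  i = 2 (α = 4): (4−9)(4−6)(4−12)(4−1) = (−5)·(−2)·(−8)·3 = −240 ≡ 7, so v_2 = 7^{−1} = 2 (mod 13).
  i = 3 (α = 6): (6−9)(6−4)(6−12)(6−1) = (−3)·2·(−6)·5 = 180 ≡ 11, so v_3 = 11^{−1} = 6 (mod 13).
  i = 4 (α = 12): (12−9)(12−4)(12−6)(12−1) = 3·8·6·11 = 1584 ≡ 11, so v_4 = 11^{−1} = 6 (mod 13).
  i = 5 (α = 1): (1−9)(1−4)(1−6)(1−12) = (−8)·(−3)·(−5)·(−11) = 1320 ≡ 7, so v_5 = 7^{−1} = 2 (mod 13).
  v = [10, 2, 6, 6, 2].
Step 2: syndromes of r = [9, 2, 0, 8, 3] (all sums mod 13).
  S_0 = Σ v_i r_i = 10·9 + 2·2 + 6·0 + 6·8 + 2·3 = 148 ≡ 5.
  S_1 = Σ v_i α_i r_i = 10·9·9 + 2·4·2 + 6·6·0 + 6·12·8 + 2·1·3 = 1408 ≡ 4.
  α_i^2 mod 13 = [3, 3, 10, 1, 1].
  S_2 = Σ v_i α_i^2 r_i = 10·3·9 + 2·3·2 + 6·10·0 + 6·1·8 + 2·1·3 = 336 ≡ 11.
  S = (5, 4, 11) ≠ 0, so r is not a codeword (an error is present).
Step 3: locate the error. For a single error e at position i, S_ℓ = v_i·e·α_i^ℓ, so α_err = S_1/S_0.
  S_0^{−1} = 5^{−1} = 8 (mod 13), so α_err = 4·8 = 32 ≡ 6 = α_3. Error position i = 3.
  Consistency check: S_2/S_1 = 11·10 = 110 ≡ 6 = α_err ✓ (single-error assumption holds).
Step 4: error magnitude e = S_0/v_3 = S_0·∏_{j≠3}(α_3 − α_j) = 5·11 = 55 ≡ 3 (mod 13).
Step 5: correct position 3: c_3 = r_3 − e = 0 − 3 ≡ 10 (mod 13). Hence c = [9, 2, 10, 8, 3].
  Check: interpolating c through the α_i gives m(x) = 12 + 4·x (degree < 2) with m(α_i) = c_i for every i, so c is indeed a codeword.


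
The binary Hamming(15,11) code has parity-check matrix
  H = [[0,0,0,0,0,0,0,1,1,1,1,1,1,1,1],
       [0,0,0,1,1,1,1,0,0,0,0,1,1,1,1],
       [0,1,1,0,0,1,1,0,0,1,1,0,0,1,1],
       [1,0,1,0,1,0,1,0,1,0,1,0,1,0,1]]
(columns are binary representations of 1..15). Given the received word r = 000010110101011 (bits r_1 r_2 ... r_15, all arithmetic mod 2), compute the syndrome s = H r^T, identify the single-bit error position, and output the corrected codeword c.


s = (1, 1, 0, 1)^T, error position = 13, corrected codeword c = 000010110101111

Compute s = H r^T mod 2 one row at a time:
  s_1 = 1 + 0 + 1 + 0 + 1 + 0 + 1 + 1 = 5 ≡ 1 (mod 2).
  s_2 = 0 + 1 + 0 + 1 + 1 + 0 + 1 + 1 = 5 ≡ 1 (mod 2).
  s_3 = 0 + 0 + 0 + 1 + 1 + 0 + 1 + 1 = 4 ≡ 0 (mod 2).
  s_4 = 0 + 0 + 1 + 1 + 0 + 0 + 0 + 1 = 3 ≡ 1 (mod 2).
s = (1, 1, 0, 1)^T — this equals column 13 of H (binary 1101), so error is at position 13.
Correct: flip bit 13 of r = 000010110101011 to get c = 000010110101111.


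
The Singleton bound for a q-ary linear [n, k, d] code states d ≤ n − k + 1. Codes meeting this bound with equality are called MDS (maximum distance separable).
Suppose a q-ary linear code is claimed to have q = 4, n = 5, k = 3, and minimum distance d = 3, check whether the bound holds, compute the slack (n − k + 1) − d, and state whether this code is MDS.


Singleton RHS = n − k + 1 = 3, slack = 0, bound satisfied, MDS.

Singleton bound: d ≤ n − k + 1.
Here n = 5, k = 3, so n − k + 1 = 3.
Given d = 3, check d ≤ 3: YES.
Slack = (n − k + 1) − d = 0.
The code is MDS (slack = 0).
Description: the claimed parameters are [5, 3, 3]_4; such a code would be MDS (meets Singleton bound).


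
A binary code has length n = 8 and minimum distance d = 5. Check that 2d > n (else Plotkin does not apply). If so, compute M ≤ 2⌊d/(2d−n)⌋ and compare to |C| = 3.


Plotkin bound M ≤ 4; given |C| = 3 ≤ bound (satisfied).

Check applicability: 2d = 10, n = 8.
2d − n = 2 > 0, so Plotkin applies.
Compute d/(2d−n) = 5/2 ≈ 2.5000.
⌊d/(2d−n)⌋ = 2.
Plotkin bound: M ≤ 2·2 = 4.
Given |C| = 3, check: satisfied.
This |C| is below the Plotkin bound.
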